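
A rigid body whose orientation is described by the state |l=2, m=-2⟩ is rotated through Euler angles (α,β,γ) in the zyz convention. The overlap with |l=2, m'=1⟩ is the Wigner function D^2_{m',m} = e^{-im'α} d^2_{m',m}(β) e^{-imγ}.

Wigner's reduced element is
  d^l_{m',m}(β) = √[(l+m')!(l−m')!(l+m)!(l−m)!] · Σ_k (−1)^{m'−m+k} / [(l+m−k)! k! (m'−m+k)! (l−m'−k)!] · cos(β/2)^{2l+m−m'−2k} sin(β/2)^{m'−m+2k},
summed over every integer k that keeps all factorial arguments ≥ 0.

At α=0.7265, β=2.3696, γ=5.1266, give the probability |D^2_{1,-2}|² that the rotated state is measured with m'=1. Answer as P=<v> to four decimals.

P=0.3584

D^2_{1,-2}(0.7265,2.3696,5.1266) = e^{-i·1·0.7265}·d^2_{1,-2}(2.3696)·e^{-i·-2·5.1266}. Compute d first:
c=cos(2.3696/2)=0.376482, s=sin(2.3696/2)=0.926424; N=√[6·1·1·24]=12.000000
The bounds max(0,m−m')=0 and min(l+m,l−m')=0 give 1 term
  k=0: (−1)^3·12.0000/(6)·0.3765^1·0.9264^3 = -0.598692
d^2_{1,-2}(2.3696) = -0.598692
|D^2_{1,-2}|² = |d^2_{1,-2}(β)|² = (-0.598692)² = 0.358433 (the z-rotation phases have unit modulus)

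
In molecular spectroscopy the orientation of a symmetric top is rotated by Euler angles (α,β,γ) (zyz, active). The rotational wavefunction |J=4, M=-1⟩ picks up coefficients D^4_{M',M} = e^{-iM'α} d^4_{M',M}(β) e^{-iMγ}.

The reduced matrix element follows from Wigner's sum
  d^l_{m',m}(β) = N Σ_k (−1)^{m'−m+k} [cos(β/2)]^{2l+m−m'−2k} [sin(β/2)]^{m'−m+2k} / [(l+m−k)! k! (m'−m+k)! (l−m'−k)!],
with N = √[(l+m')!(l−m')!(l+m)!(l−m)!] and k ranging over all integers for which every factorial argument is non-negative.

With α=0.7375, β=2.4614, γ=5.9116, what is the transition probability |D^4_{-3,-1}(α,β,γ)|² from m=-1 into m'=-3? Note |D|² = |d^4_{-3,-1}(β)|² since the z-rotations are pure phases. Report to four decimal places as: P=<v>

D^4_{-3,-1}(0.7375,2.4614,5.9116) = e^{-i·-3·0.7375}·d^4_{-3,-1}(2.4614)·e^{-i·-1·5.9116}. Compute d first:
With c≡cos(β/2)=0.333578 and s≡sin(β/2)=0.942723, N=[1·5040·6·120]^{1/2}=1904.940944
k: max(0,(-1)−(-3))=2 … min(4+(-1),4−(-3))=3
  k=2: (−1)^0·1904.9409/(240)·0.3336^6·0.9427^2 = +0.009719
  k=3: (−1)^1·1904.9409/(144)·0.3336^4·0.9427^4 = -0.129373
d^4_{-3,-1}(2.4614) = +0.009719 -0.129373 = -0.119654
|D^4_{-3,-1}|² = |d^4_{-3,-1}(β)|² = (-0.119654)² = 0.014317 (the z-rotation phases have unit modulus)

P=0.0143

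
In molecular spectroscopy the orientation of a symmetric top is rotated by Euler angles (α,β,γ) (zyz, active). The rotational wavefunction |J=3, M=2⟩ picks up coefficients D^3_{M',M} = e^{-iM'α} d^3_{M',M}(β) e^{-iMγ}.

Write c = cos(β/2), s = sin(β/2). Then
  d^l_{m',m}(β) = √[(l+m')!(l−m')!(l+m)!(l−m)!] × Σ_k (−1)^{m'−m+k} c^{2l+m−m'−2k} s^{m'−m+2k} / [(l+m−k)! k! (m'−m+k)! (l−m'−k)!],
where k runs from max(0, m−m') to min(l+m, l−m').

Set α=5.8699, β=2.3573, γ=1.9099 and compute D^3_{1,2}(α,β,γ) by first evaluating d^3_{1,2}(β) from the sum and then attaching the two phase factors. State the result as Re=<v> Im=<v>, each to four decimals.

D^3_{1,2}(5.8699,2.3573,1.9099) = e^{-i·1·5.8699}·d^3_{1,2}(2.3573)·e^{-i·2·1.9099}. Compute d first:
c=cos(2.3573/2)=0.382173, s=sin(2.3573/2)=0.924091; N=√[24·2·120·1]=75.894664
Admissible k: 1..2 (factorial args all ≥0)
  k=1: (−1)^0·75.8947/(24)·0.3822^5·0.9241^1 = +0.023824
  k=2: (−1)^1·75.8947/(12)·0.3822^3·0.9241^3 = -0.278582
d^3_{1,2}(2.3573) = +0.023824 -0.278582 = -0.254758
D = (+0.915806+0.401620i)·(-0.254758)·(-0.778699+0.627398i) = +0.245870-0.066704i

Re=0.2459 Im=-0.0667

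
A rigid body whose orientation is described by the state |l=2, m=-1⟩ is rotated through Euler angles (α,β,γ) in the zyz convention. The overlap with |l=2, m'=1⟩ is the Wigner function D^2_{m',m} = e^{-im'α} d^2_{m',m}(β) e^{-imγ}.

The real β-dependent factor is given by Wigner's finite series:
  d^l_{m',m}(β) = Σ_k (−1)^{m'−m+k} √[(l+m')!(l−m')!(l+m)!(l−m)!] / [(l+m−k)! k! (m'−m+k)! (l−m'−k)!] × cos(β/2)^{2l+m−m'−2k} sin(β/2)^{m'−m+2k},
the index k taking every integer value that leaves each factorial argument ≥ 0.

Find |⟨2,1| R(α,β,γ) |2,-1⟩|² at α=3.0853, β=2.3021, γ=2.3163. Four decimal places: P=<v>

P=0.0784

D^2_{1,-1}(3.0853,2.3021,2.3163) = e^{-i·1·3.0853}·d^2_{1,-1}(2.3021)·e^{-i·-1·2.3163}. Compute d first:
Half-angle: c=0.407529, s=0.913192. N=√(6·1·1·6)=6.000000
k∈{0,1} keeps every argument non-negative
  k=0: (−1)^2·6.0000/(2)·0.4075^2·0.9132^2 = +0.415492
  k=1: (−1)^3·6.0000/(6)·0.4075^0·0.9132^4 = -0.695423
d^2_{1,-1}(2.3021) = +0.415492 -0.695423 = -0.279931
|D^2_{1,-1}|² = |d^2_{1,-1}(β)|² = (-0.279931)² = 0.078362 (the z-rotation phases have unit modulus)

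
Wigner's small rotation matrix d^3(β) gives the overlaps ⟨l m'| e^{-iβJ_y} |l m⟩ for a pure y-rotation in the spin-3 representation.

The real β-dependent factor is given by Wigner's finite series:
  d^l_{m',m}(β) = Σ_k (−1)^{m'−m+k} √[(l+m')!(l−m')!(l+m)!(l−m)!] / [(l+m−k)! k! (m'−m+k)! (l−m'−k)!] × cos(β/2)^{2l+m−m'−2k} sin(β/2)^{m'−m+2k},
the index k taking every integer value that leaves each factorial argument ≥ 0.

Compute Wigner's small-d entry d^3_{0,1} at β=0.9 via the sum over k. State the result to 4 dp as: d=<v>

d=0.3161

d^3_{0,1}(β=0.9) via Wigner's sum:
With c≡cos(β/2)=0.900447 and s≡sin(β/2)=0.434966, N=[6·6·24·2]^{1/2}=41.569219
k: max(0,(1)−(0))=1 … min(3+(1),3−(0))=3
  k=1: (−1)^0·41.5692/(12)·0.9004^5·0.4350^1 = +0.891942
  k=2: (−1)^1·41.5692/(4)·0.9004^3·0.4350^3 = -0.624383
  k=3: (−1)^2·41.5692/(12)·0.9004^1·0.4350^5 = +0.048565
d^3_{0,1}(0.9) = +0.891942 -0.624383 +0.048565 = +0.316124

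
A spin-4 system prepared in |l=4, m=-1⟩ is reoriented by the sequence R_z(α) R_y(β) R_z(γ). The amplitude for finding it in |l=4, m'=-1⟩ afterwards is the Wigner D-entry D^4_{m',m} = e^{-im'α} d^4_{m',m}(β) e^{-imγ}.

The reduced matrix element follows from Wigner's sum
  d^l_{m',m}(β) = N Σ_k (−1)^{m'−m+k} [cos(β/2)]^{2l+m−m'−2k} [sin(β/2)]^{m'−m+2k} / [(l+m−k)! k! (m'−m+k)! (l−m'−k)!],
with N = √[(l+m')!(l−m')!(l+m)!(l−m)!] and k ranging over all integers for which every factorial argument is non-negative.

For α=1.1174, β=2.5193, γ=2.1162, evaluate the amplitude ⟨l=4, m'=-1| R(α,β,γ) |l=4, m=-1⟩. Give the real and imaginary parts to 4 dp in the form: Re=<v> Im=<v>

D^4_{-1,-1}(1.1174,2.5193,2.1162) = e^{-i·-1·1.1174}·d^4_{-1,-1}(2.5193)·e^{-i·-1·2.1162}. Compute d first:
c=cos(2.5193/2)=0.306150, s=sin(2.5193/2)=0.951983; N=√[6·120·6·120]=720.000000
k: max(0,(-1)−(-1))=0 … min(4+(-1),4−(-1))=3
  k=0: (−1)^0·720.0000/(720)·0.3062^8·0.9520^0 = +0.000077
  k=1: (−1)^1·720.0000/(48)·0.3062^6·0.9520^2 = -0.011193
  k=2: (−1)^2·720.0000/(24)·0.3062^4·0.9520^4 = +0.216459
  k=3: (−1)^3·720.0000/(72)·0.3062^2·0.9520^6 = -0.697661
d^4_{-1,-1}(2.5193) = +0.000077 -0.011193 +0.216459 -0.697661 = -0.492318
D = (+0.438021+0.898965i)·(-0.492318)·(-0.518763+0.854918i) = +0.490236+0.045233i

Re=0.4902 Im=0.0452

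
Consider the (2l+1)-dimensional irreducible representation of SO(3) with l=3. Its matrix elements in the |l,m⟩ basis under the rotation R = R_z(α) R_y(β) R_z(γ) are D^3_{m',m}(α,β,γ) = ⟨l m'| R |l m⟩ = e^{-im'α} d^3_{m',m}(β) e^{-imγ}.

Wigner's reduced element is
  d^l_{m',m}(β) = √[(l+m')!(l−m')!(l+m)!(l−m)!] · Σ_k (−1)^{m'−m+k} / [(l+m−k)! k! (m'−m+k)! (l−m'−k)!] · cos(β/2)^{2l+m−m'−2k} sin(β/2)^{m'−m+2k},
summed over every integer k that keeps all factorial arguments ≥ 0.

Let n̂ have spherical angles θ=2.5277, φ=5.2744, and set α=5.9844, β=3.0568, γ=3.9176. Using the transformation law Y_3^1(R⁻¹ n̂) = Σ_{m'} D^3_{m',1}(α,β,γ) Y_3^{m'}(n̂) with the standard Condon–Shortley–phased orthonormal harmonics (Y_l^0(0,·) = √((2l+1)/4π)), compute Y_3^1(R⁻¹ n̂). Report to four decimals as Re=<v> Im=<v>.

Need the full column D^3_{m',1} for m'=−3..3 at α=5.9844, β=3.0568, γ=3.9176.
cos(β/2)=0.042384, sin(β/2)=0.999101
d^3_{-3,1}: single k=4 term ⇒ +0.006932;  D = +0.000703+0.006897i
d^3_{-2,1}: k∈[3..4] ⇒ +0.000480 -0.133428 = -0.132947;  D = +0.026050-0.130370i
d^3_{-1,1}: k∈[2..4] ⇒ +0.000019 -0.014319 +0.994621 = +0.980320;  D = -0.466549+0.862184i
d^3_{0,1}: k∈[1..3] ⇒ +0.000000 -0.000789 +0.146163 = +0.145374;  D = -0.103756+0.101825i
d^3_{1,1}: k∈[0..2] ⇒ +0.000000 -0.000026 +0.010740 = +0.010714;  D = -0.009517+0.004921i
d^3_{2,1}: k∈[0..1] ⇒ -0.000000 +0.000480 = +0.000480;  D = -0.000472+0.000085i
d^3_{3,1}: single k=0 term ⇒ +0.000012;  D = -0.000012-0.000001i
Y_3^{m'}(θ=2.5277,φ=5.2744) and Σ D·Y over m':
  (+0.0007+0.0069i)·(-0.0792+0.0092i)  (+0.0261-0.1304i)·(+0.1198-0.2500i)  (-0.4665+0.8622i)·(+0.2322+0.3688i)  (-0.1038+0.1018i)·(-0.1040+0.0000i)  (-0.0095+0.0049i)·(-0.2322+0.3688i)  (-0.0005+0.0001i)·(+0.1198+0.2500i)  (-0.0000-0.0000i)·(+0.0792+0.0092i)
Y_3^1(R⁻¹ n̂) = -0.444769-0.009835i

Re=-0.4448 Im=-0.0098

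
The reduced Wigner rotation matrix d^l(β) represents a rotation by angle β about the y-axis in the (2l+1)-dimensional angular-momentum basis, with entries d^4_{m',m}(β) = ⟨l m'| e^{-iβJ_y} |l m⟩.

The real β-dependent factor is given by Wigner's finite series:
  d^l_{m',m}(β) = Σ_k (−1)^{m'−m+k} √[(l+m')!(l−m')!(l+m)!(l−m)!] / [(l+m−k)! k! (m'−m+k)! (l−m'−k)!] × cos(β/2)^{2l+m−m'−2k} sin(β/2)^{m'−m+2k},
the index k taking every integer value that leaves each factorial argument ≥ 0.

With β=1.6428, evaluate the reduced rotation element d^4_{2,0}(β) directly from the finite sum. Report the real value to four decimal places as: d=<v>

d^4_{2,0}(β=1.6428) via Wigner's sum:
With c≡cos(β/2)=0.681197 and s≡sin(β/2)=0.732100, N=[720·2·24·24]^{1/2}=910.735966
k: max(0,(0)−(2))=0 … min(4+(0),4−(2))=2
  k=0: (−1)^2·910.7360/(96)·0.6812^6·0.7321^2 = +0.508041
  k=1: (−1)^3·910.7360/(36)·0.6812^4·0.7321^4 = -1.564815
  k=2: (−1)^4·910.7360/(96)·0.6812^2·0.7321^6 = +0.677782
d^4_{2,0}(1.6428) = +0.508041 -1.564815 +0.677782 = -0.378992

d=-0.3790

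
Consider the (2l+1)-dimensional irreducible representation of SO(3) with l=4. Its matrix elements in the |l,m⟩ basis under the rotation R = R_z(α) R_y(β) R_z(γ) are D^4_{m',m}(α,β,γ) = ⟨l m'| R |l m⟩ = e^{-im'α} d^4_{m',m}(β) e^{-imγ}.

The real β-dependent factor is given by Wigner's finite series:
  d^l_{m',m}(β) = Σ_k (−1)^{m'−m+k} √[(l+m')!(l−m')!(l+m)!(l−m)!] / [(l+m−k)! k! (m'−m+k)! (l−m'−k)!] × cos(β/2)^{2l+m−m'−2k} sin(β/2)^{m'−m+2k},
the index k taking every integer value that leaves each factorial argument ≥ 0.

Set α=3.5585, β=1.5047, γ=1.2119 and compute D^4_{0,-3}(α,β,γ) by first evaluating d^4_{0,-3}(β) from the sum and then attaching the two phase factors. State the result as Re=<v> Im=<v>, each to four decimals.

First d^4_{0,-3}(β=1.5047), then the phase factors e^{-i(0)α} and e^{-i(-3)γ}:
With c≡cos(β/2)=0.730085 and s≡sin(β/2)=0.683356, N=[24·24·1·5040]^{1/2}=1703.830978
The bounds max(0,m−m')=0 and min(l+m,l−m')=1 give 2 terms
  k=0: (−1)^3·1703.8310/(144)·0.7301^5·0.6834^3 = -0.783200
  k=1: (−1)^4·1703.8310/(144)·0.7301^3·0.6834^5 = +0.686152
d^4_{0,-3}(1.5047) = -0.783200 +0.686152 = -0.097048
Attach z-rotation phases: D = e^{-i(0)(3.5585)}·(-0.097048)·e^{-i(-3)(1.2119)} = +0.085440+0.046025i

Re=0.0854 Im=0.0460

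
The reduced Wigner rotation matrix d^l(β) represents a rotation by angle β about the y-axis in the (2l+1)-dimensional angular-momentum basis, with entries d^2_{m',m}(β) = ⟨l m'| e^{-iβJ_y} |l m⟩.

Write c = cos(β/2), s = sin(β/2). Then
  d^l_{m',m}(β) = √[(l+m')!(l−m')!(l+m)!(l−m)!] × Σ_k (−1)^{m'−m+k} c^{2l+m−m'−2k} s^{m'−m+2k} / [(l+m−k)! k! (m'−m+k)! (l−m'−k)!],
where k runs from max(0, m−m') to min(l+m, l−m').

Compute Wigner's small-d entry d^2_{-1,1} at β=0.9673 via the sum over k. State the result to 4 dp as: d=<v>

d^2_{-1,1}(β=0.9673) via Wigner's sum:
c=cos(0.9673/2)=0.885304, s=sin(0.9673/2)=0.465014; N=√[1·6·6·1]=6.000000
k: max(0,(1)−(-1))=2 … min(2+(1),2−(-1))=3
  k=2: (−1)^0·6.0000/(2)·0.8853^2·0.4650^2 = +0.508437
  k=3: (−1)^1·6.0000/(6)·0.8853^0·0.4650^4 = -0.046759
d^2_{-1,1}(0.9673) = +0.508437 -0.046759 = +0.461678

d=0.4617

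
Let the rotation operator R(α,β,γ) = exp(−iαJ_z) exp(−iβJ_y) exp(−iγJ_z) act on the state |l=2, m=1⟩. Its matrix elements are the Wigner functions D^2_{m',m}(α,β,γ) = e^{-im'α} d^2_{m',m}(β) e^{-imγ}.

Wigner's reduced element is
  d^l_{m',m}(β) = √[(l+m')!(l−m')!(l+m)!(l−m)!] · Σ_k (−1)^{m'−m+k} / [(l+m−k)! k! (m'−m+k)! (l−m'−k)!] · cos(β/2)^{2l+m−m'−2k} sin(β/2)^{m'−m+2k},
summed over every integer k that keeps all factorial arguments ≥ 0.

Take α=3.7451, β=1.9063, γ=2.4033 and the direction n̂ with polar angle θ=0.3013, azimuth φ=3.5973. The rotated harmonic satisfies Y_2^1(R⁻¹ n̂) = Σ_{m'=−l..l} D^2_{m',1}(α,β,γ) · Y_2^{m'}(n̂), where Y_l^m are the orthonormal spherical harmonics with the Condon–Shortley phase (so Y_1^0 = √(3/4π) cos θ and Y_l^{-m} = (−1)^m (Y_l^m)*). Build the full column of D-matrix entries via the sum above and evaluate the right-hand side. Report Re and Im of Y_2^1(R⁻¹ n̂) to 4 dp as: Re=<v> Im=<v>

Need the full column D^2_{m',1} for m'=−2..2 at α=3.7451, β=1.9063, γ=2.4033.
cos(β/2)=0.579118, sin(β/2)=0.815244
d^2_{-2,1}: single k=3 term ⇒ +0.627566;  D = +0.229575-0.584067i
d^2_{-1,1}: k∈[2..3] ⇒ +0.668698 -0.441723 = +0.226975;  D = +0.051523+0.221050i
d^2_{0,1}: k∈[1..2] ⇒ +0.387850 -0.768608 = -0.380758;  D = +0.281616+0.256260i
d^2_{1,1}: k∈[0..1] ⇒ +0.112478 -0.668698 = -0.556220;  D = -0.551175-0.074744i
d^2_{2,1}: single k=0 term ⇒ -0.316678;  D = +0.282524-0.143058i
Y_2^{m'}(θ=0.3013,φ=3.5973) and Σ D·Y over m':
  (+0.2296-0.5841i)·(+0.0208-0.0269i)  (+0.0515+0.2211i)·(-0.1966+0.0964i)  (+0.2816+0.2563i)·(+0.5475+0.0000i)  (-0.5512-0.0747i)·(+0.1966+0.0964i)  (+0.2825-0.1431i)·(+0.0208+0.0269i)
Y_2^1(R⁻¹ n̂) = +0.020404+0.020267i

Re=0.0204 Im=0.0203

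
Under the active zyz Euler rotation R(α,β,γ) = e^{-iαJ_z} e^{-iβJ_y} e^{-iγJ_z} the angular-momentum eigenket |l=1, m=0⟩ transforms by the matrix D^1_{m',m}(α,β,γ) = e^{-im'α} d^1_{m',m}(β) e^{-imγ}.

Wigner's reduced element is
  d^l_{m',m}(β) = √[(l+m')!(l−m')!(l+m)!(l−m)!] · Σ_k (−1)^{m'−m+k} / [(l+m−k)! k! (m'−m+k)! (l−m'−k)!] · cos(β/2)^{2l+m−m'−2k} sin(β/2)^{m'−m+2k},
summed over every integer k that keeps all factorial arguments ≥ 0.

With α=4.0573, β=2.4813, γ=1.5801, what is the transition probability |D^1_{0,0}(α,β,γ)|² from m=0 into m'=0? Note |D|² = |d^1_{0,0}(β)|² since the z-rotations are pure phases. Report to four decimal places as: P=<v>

P=0.6238

D^1_{0,0}(4.0573,2.4813,1.5801) = e^{-i·0·4.0573}·d^1_{0,0}(2.4813)·e^{-i·0·1.5801}. Compute d first:
c=cos(2.4813/2)=0.324181, s=sin(2.4813/2)=0.945995; N=√[1·1·1·1]=1.000000
The bounds max(0,m−m')=0 and min(l+m,l−m')=1 give 2 terms
  k=0: (−1)^0·1.0000/(1)·0.3242^2·0.9460^0 = +0.105094
  k=1: (−1)^1·1.0000/(1)·0.3242^0·0.9460^2 = -0.894906
d^1_{0,0}(2.4813) = +0.105094 -0.894906 = -0.789813
|D^1_{0,0}|² = |d^1_{0,0}(β)|² = (-0.789813)² = 0.623804 (the z-rotation phases have unit modulus)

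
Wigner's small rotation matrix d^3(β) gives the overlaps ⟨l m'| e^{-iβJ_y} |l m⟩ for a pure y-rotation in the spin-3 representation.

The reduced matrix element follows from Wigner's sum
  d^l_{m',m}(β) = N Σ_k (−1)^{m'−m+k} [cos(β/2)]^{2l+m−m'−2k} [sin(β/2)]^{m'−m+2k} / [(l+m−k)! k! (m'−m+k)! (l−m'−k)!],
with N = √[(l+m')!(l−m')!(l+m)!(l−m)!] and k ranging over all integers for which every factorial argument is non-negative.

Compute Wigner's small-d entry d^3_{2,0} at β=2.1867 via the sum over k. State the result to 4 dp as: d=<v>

d=-0.5270

d^3_{2,0}(β=2.1867) via Wigner's sum:
c=cos(2.1867/2)=0.459513, s=sin(2.1867/2)=0.888171; N=√[120·1·6·6]=65.726707
The bounds max(0,m−m')=0 and min(l+m,l−m')=1 give 2 terms
  k=0: (−1)^2·65.7267/(12)·0.4595^4·0.8882^2 = +0.192639
  k=1: (−1)^3·65.7267/(12)·0.4595^2·0.8882^4 = -0.719685
d^3_{2,0}(2.1867) = +0.192639 -0.719685 = -0.527046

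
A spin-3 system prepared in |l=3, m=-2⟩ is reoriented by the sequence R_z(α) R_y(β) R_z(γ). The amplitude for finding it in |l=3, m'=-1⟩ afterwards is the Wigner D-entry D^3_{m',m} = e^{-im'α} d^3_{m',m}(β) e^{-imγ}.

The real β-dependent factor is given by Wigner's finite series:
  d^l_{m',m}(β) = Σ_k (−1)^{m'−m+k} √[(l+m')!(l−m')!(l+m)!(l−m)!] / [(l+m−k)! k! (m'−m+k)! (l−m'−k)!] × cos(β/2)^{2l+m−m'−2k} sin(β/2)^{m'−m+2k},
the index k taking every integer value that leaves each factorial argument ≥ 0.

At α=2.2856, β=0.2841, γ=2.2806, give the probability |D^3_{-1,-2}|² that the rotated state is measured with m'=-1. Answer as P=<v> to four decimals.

First d^3_{-1,-2}(β=0.2841), then the phase factors e^{-i(-1)α} and e^{-i(-2)γ}:
c=cos(0.2841/2)=0.989928, s=sin(0.2841/2)=0.141573; N=√[2·24·1·120]=75.894664
Admissible k: 0..1 (factorial args all ≥0)
  k=0: (−1)^1·75.8947/(24)·0.9899^5·0.1416^1 = -0.425596
  k=1: (−1)^2·75.8947/(12)·0.9899^3·0.1416^3 = +0.017409
d^3_{-1,-2}(0.2841) = -0.425596 +0.017409 = -0.408187
|D^3_{-1,-2}|² = |d^3_{-1,-2}(β)|² = (-0.408187)² = 0.166616 (the z-rotation phases have unit modulus)

P=0.1666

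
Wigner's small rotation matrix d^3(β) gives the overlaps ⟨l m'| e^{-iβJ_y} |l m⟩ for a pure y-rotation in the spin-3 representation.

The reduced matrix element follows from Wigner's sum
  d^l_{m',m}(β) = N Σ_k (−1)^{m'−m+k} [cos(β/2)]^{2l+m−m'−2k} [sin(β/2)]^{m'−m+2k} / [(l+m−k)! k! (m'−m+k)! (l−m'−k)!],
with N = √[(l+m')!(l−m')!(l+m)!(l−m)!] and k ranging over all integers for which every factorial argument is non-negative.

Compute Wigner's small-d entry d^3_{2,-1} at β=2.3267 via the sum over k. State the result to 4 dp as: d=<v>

d^3_{2,-1}(β=2.3267) via Wigner's sum:
Half-angle: c=0.396266, s=0.918136. N=√(120·1·2·24)=75.894664
The bounds max(0,m−m')=0 and min(l+m,l−m')=1 give 2 terms
  k=0: (−1)^3·75.8947/(12)·0.3963^3·0.9181^3 = -0.304587
  k=1: (−1)^4·75.8947/(24)·0.3963^1·0.9181^5 = +0.817563
d^3_{2,-1}(2.3267) = -0.304587 +0.817563 = +0.512976

d=0.5130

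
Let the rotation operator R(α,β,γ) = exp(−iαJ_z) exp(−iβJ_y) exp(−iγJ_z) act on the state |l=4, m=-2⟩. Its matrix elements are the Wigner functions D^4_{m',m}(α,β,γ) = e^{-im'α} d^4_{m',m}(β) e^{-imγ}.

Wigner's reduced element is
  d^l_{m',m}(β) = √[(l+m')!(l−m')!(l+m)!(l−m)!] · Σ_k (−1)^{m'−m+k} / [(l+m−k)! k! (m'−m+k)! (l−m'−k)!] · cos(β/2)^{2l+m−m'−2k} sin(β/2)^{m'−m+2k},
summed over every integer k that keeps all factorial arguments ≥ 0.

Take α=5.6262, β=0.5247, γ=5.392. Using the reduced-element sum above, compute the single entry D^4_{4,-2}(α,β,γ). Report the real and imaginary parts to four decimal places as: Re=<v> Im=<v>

Re=0.0010 Im=0.0011

First d^4_{4,-2}(β=0.5247), then the phase factors e^{-i(4)α} and e^{-i(-2)γ}:
c=cos(0.5247/2)=0.965783, s=sin(0.5247/2)=0.259351; N=√[40320·1·2·720]=7619.763776
k: max(0,(-2)−(4))=0 … min(4+(-2),4−(4))=0
  k=0: (−1)^6·7619.7638/(1440)·0.9658^2·0.2594^6 = +0.001502
d^4_{4,-2}(0.5247) = +0.001502
D = (-0.870956+0.491361i)·(+0.001502)·(-0.209999-0.977702i) = +0.000996+0.001124i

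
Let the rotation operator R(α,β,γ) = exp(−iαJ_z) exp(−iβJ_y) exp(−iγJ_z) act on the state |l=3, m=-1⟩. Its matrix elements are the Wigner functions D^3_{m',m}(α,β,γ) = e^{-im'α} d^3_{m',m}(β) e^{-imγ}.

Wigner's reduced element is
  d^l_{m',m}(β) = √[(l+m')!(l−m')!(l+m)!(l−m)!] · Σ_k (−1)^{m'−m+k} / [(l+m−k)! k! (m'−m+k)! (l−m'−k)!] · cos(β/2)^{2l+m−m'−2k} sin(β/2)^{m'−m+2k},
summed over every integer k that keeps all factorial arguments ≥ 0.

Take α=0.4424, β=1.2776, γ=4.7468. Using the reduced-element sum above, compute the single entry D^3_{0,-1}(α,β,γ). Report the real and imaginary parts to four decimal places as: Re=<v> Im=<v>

D^3_{0,-1}(0.4424,1.2776,4.7468) = e^{-i·0·0.4424}·d^3_{0,-1}(1.2776)·e^{-i·-1·4.7468}. Compute d first:
c=cos(1.2776/2)=0.802812, s=sin(1.2776/2)=0.596232; N=√[6·6·2·24]=41.569219
The bounds max(0,m−m')=0 and min(l+m,l−m')=2 give 3 terms
  k=0: (−1)^1·41.5692/(12)·0.8028^5·0.5962^1 = -0.688771
  k=1: (−1)^2·41.5692/(4)·0.8028^3·0.5962^3 = +1.139725
  k=2: (−1)^3·41.5692/(12)·0.8028^1·0.5962^5 = -0.209548
d^3_{0,-1}(1.2776) = -0.688771 +1.139725 -0.209548 = +0.241406
Attach z-rotation phases: D = e^{-i(0)(0.4424)}·(+0.241406)·e^{-i(-1)(4.7468)} = +0.008305-0.241263i

Re=0.0083 Im=-0.2413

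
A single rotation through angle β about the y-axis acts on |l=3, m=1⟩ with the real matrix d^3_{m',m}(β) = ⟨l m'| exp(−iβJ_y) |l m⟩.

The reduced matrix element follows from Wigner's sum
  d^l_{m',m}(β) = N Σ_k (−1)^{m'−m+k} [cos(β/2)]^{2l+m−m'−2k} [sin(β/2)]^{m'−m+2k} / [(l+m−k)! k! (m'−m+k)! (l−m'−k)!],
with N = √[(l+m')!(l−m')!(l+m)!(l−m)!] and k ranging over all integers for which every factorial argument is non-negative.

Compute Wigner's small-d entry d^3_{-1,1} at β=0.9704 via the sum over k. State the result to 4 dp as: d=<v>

d^3_{-1,1}(β=0.9704) via Wigner's sum:
With c≡cos(β/2)=0.884582 and s≡sin(β/2)=0.466385, N=[2·24·24·2]^{1/2}=48.000000
Admissible k: 2..4 (factorial args all ≥0)
  k=2: (−1)^0·48.0000/(8)·0.8846^4·0.4664^2 = +0.799085
  k=3: (−1)^1·48.0000/(6)·0.8846^2·0.4664^4 = -0.296173
  k=4: (−1)^2·48.0000/(48)·0.8846^0·0.4664^6 = +0.010291
d^3_{-1,1}(0.9704) = +0.799085 -0.296173 +0.010291 = +0.513203

d=0.5132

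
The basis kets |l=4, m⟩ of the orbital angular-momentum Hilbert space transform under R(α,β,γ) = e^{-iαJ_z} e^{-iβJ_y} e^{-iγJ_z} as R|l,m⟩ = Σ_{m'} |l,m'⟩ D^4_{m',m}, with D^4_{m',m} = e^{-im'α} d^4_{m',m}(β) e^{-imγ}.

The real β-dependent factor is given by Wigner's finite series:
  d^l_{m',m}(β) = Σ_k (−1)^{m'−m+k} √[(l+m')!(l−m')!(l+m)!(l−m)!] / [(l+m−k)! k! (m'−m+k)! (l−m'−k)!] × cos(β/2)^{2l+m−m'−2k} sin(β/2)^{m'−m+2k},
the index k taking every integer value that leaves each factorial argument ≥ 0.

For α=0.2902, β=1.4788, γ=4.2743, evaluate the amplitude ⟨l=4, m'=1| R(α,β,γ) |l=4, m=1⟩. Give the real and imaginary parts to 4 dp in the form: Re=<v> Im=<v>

First d^4_{1,1}(β=1.4788), then the phase factors e^{-i(1)α} and e^{-i(1)γ}:
Half-angle: c=0.738873, s=0.673845. N=√(120·6·120·6)=720.000000
k: max(0,(1)−(1))=0 … min(4+(1),4−(1))=3
  k=0: (−1)^0·720.0000/(720)·0.7389^8·0.6738^0 = +0.088830
  k=1: (−1)^1·720.0000/(48)·0.7389^6·0.6738^2 = -1.108229
  k=2: (−1)^2·720.0000/(24)·0.7389^4·0.6738^4 = +1.843486
  k=3: (−1)^3·720.0000/(72)·0.7389^2·0.6738^6 = -0.511091
d^4_{1,1}(1.4788) = +0.088830 -1.108229 +1.843486 -0.511091 = +0.312994
D = (+0.958187-0.286144i)·(+0.312994)·(-0.424210+0.905564i) = -0.046120+0.309578i

Re=-0.0461 Im=0.3096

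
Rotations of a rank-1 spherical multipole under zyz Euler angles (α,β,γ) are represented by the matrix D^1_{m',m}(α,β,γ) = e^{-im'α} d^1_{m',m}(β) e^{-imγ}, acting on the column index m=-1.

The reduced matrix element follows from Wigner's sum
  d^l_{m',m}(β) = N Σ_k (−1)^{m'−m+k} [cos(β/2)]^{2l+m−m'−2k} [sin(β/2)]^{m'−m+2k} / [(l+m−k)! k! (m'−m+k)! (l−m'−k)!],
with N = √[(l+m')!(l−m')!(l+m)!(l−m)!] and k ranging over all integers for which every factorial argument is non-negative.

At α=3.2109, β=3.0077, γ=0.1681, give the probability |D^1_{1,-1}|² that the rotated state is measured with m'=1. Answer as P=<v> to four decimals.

D^1_{1,-1}(3.2109,3.0077,0.1681) = e^{-i·1·3.2109}·d^1_{1,-1}(3.0077)·e^{-i·-1·0.1681}. Compute d first:
Half-angle: c=0.066896, s=0.997760. N=√(2·1·1·2)=2.000000
k: max(0,(-1)−(1))=0 … min(1+(-1),1−(1))=0
  k=0: (−1)^2·2.0000/(2)·0.0669^0·0.9978^2 = +0.995525
d^1_{1,-1}(3.0077) = +0.995525
|D^1_{1,-1}|² = |d^1_{1,-1}(β)|² = (+0.995525)² = 0.991070 (the z-rotation phases have unit modulus)

P=0.9911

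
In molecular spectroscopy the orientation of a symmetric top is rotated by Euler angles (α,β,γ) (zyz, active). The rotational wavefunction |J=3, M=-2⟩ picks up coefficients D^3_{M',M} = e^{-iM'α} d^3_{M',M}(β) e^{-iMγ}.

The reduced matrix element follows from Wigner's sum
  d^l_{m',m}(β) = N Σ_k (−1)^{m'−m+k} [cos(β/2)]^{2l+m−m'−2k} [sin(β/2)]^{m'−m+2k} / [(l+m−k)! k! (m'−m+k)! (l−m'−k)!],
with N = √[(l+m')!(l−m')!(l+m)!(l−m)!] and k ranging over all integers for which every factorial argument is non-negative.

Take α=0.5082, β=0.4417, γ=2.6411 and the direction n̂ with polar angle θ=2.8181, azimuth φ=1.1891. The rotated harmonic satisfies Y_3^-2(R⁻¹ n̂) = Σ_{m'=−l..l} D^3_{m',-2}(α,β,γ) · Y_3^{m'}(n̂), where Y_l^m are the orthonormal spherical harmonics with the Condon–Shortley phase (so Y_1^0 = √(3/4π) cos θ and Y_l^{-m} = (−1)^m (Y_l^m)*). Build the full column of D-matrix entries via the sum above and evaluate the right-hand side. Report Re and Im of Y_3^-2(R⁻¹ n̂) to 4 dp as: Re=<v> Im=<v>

Need the full column D^3_{m',-2} for m'=−3..3 at α=0.5082, β=0.4417, γ=2.6411.
cos(β/2)=0.975712, sin(β/2)=0.219059
d^3_{-3,-2}: single k=1 term ⇒ +0.474509;  D = +0.410933+0.237261i
d^3_{-2,-2}: k∈[0..1] ⇒ +0.862837 -0.217459 = +0.645378;  D = +0.645301+0.009948i
d^3_{-1,-2}: k∈[0..1] ⇒ -0.612588 +0.061756 = -0.550832;  D = -0.485293+0.260589i
d^3_{0,-2}: k∈[0..1] ⇒ +0.238215 -0.012007 = +0.226208;  D = +0.122033-0.190467i
d^3_{1,-2}: k∈[0..1] ⇒ -0.061756 +0.001556 = -0.060199;  D = -0.003707+0.060085i
d^3_{2,-2}: k∈[0..1] ⇒ +0.010961 -0.000111 = +0.010851;  D = -0.004686-0.009787i
d^3_{3,-2}: single k=0 term ⇒ -0.001206;  D = +0.000984+0.000697i
Y_3^{m'}(θ=2.8181,φ=1.1891) and Σ D·Y over m':
  (+0.4109+0.2373i)·(-0.0122+0.0055i)  (+0.6453+0.0099i)·(+0.0707+0.0677i)  (-0.4853+0.2606i)·(+0.1337-0.3332i)  (+0.1220-0.1905i)·(-0.5289+0.0000i)  (-0.0037+0.0601i)·(-0.1337-0.3332i)  (-0.0047-0.0098i)·(+0.0707-0.0677i)  (+0.0010+0.0007i)·(+0.0122+0.0055i)
Y_3^-2(R⁻¹ n̂) = +0.015561+0.333881i

Re=0.0156 Im=0.3339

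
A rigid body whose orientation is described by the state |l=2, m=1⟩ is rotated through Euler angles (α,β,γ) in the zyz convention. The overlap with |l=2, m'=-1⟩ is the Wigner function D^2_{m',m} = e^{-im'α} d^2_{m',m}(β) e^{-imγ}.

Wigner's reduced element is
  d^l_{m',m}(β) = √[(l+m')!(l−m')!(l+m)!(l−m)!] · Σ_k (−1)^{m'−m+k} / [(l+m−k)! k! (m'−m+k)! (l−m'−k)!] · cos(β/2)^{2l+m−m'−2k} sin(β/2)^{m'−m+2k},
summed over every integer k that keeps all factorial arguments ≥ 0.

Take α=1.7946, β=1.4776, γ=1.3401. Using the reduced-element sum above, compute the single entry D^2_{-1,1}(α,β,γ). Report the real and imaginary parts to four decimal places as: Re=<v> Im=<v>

Re=0.4833 Im=0.2361

D^2_{-1,1}(1.7946,1.4776,1.3401) = e^{-i·-1·1.7946}·d^2_{-1,1}(1.4776)·e^{-i·1·1.3401}. Compute d first:
With c≡cos(β/2)=0.739277 and s≡sin(β/2)=0.673401, N=[1·6·6·1]^{1/2}=6.000000
Admissible k: 2..3 (factorial args all ≥0)
  k=2: (−1)^0·6.0000/(2)·0.7393^2·0.6734^2 = +0.743505
  k=3: (−1)^1·6.0000/(6)·0.7393^0·0.6734^4 = -0.205634
d^2_{-1,1}(1.4776) = +0.743505 -0.205634 = +0.537870
D = (-0.221940+0.975060i)·(+0.537870)·(+0.228655-0.973507i) = +0.483266+0.236132i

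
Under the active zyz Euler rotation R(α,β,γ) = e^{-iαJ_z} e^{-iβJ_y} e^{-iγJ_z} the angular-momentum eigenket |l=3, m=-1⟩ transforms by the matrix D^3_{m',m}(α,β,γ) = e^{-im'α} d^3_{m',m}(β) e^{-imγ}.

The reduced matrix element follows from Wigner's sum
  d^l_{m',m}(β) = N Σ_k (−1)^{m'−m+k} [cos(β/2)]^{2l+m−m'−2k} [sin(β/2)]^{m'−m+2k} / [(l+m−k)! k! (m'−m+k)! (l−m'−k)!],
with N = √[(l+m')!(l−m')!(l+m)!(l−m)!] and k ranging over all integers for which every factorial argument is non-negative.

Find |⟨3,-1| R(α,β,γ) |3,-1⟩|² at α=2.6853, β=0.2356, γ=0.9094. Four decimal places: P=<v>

P=0.7273

Split into d^3_{-1,-1}(β=0.2356) × two z-phases.
c=cos(0.2356/2)=0.993070, s=sin(0.2356/2)=0.117528; N=√[2·24·2·24]=48.000000
Admissible k: 0..2 (factorial args all ≥0)
  k=0: (−1)^0·48.0000/(48)·0.9931^6·0.1175^0 = +0.959131
  k=1: (−1)^1·48.0000/(6)·0.9931^4·0.1175^2 = -0.107471
  k=2: (−1)^2·48.0000/(8)·0.9931^2·0.1175^4 = +0.001129
d^3_{-1,-1}(0.2356) = +0.959131 -0.107471 +0.001129 = +0.852790
|D^3_{-1,-1}|² = |d^3_{-1,-1}(β)|² = (+0.852790)² = 0.727250 (the z-rotation phases have unit modulus)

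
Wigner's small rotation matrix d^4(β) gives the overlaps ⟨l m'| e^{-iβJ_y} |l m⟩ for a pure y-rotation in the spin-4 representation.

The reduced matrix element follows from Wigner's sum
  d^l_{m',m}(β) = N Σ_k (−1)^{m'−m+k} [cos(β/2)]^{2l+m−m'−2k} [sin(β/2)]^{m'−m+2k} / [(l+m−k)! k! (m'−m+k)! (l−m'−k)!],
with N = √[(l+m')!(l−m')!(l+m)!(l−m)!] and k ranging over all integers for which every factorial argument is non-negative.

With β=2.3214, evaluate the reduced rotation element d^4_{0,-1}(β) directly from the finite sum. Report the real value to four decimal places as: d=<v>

d^4_{0,-1}(β=2.3214) via Wigner's sum:
Half-angle: c=0.398698, s=0.917082. N=√(24·24·6·120)=643.987578
k∈{0,1,2,3} keeps every argument non-negative
  k=0: (−1)^1·643.9876/(144)·0.3987^7·0.9171^1 = -0.006568
  k=1: (−1)^2·643.9876/(24)·0.3987^5·0.9171^3 = +0.208502
  k=2: (−1)^3·643.9876/(24)·0.3987^3·0.9171^5 = -1.103162
  k=3: (−1)^4·643.9876/(144)·0.3987^1·0.9171^7 = +0.972786
d^4_{0,-1}(2.3214) = -0.006568 +0.208502 -1.103162 +0.972786 = +0.071558

d=0.0716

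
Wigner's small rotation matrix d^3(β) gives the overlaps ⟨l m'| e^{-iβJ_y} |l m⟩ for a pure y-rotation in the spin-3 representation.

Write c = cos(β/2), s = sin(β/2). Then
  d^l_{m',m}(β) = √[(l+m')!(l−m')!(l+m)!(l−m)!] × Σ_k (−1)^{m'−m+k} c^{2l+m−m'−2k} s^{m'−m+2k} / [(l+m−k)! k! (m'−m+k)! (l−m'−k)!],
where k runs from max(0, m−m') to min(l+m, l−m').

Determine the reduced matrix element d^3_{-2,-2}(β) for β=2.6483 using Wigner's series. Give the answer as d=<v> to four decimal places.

d=-0.0165

d^3_{-2,-2}(β=2.6483) via Wigner's sum:
Half-angle: c=0.244153, s=0.969737. N=√(1·120·1·120)=120.000000
k: max(0,(-2)−(-2))=0 … min(3+(-2),3−(-2))=1
  k=0: (−1)^0·120.0000/(120)·0.2442^6·0.9697^0 = +0.000212
  k=1: (−1)^1·120.0000/(24)·0.2442^4·0.9697^2 = -0.016708
d^3_{-2,-2}(2.6483) = +0.000212 -0.016708 = -0.016496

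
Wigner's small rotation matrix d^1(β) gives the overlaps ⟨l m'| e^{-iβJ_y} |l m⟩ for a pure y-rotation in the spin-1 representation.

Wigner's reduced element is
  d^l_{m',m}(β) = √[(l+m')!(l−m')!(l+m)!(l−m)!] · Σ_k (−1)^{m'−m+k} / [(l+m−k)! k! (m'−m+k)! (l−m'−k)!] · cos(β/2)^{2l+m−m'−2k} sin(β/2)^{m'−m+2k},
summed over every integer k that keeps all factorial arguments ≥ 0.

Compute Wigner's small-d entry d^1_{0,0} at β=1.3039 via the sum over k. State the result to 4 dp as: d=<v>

d=0.2637

d^1_{0,0}(β=1.3039) via Wigner's sum:
c=cos(1.3039/2)=0.794902, s=sin(1.3039/2)=0.606738; N=√[1·1·1·1]=1.000000
k: max(0,(0)−(0))=0 … min(1+(0),1−(0))=1
  k=0: (−1)^0·1.0000/(1)·0.7949^2·0.6067^0 = +0.631869
  k=1: (−1)^1·1.0000/(1)·0.7949^0·0.6067^2 = -0.368131
d^1_{0,0}(1.3039) = +0.631869 -0.368131 = +0.263739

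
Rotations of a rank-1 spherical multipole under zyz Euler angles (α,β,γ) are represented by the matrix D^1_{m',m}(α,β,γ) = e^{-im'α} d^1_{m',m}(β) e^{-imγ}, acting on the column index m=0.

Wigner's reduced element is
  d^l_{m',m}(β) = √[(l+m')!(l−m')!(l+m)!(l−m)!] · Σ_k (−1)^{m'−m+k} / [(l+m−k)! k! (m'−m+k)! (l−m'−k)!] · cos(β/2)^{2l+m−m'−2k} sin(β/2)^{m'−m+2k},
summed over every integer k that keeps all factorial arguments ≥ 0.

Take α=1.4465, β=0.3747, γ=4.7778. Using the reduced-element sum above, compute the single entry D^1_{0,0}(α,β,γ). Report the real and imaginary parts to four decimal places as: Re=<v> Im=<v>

Re=0.9306 Im=0.0000

First d^1_{0,0}(β=0.3747), then the phase factors e^{-i(0)α} and e^{-i(0)γ}:
Half-angle: c=0.982501, s=0.186256. N=√(1·1·1·1)=1.000000
Admissible k: 0..1 (factorial args all ≥0)
  k=0: (−1)^0·1.0000/(1)·0.9825^2·0.1863^0 = +0.965309
  k=1: (−1)^1·1.0000/(1)·0.9825^0·0.1863^2 = -0.034691
d^1_{0,0}(0.3747) = +0.965309 -0.034691 = +0.930617
Phases: e^{-i·(0)·1.4465}=+1.000000+0.000000i, e^{-i·(0)·4.7778}=+1.000000+0.000000i ⇒ D=+0.930617+0.000000i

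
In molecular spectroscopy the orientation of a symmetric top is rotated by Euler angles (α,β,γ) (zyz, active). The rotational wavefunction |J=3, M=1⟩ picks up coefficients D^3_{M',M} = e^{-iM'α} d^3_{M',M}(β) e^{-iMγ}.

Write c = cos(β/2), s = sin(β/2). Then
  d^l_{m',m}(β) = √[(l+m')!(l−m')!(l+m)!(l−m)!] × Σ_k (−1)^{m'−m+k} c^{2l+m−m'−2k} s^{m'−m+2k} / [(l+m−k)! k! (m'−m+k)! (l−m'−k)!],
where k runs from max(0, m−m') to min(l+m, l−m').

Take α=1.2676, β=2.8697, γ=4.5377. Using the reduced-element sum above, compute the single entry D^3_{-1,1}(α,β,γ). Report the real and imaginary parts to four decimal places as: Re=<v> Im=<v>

Split into d^3_{-1,1}(β=2.8697) × two z-phases.
c=cos(2.8697/2)=0.135528, s=sin(2.8697/2)=0.990774; N=√[2·24·24·2]=48.000000
k: max(0,(1)−(-1))=2 … min(3+(1),3−(-1))=4
  k=2: (−1)^0·48.0000/(8)·0.1355^4·0.9908^2 = +0.001987
  k=3: (−1)^1·48.0000/(6)·0.1355^2·0.9908^4 = -0.141594
  k=4: (−1)^2·48.0000/(48)·0.1355^0·0.9908^6 = +0.945902
d^3_{-1,1}(2.8697) = +0.001987 -0.141594 +0.945902 = +0.806295
D = (+0.298572+0.954387i)·(+0.806295)·(-0.173802+0.984781i) = -0.799647+0.103330i

Re=-0.7996 Im=0.1033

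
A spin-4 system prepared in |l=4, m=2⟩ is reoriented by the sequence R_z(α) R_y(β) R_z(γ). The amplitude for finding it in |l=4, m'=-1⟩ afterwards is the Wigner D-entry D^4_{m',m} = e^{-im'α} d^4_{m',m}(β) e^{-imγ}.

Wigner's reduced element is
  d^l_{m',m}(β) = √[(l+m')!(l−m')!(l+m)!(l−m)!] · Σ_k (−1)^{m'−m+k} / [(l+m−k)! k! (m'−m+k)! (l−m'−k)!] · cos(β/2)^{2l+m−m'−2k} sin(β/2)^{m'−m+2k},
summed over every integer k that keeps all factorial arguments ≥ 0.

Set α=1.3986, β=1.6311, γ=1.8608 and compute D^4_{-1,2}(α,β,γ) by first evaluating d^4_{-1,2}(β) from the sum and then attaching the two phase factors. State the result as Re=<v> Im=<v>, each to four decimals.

Split into d^4_{-1,2}(β=1.6311) × two z-phases.
Half-angle: c=0.685468, s=0.728103. N=√(6·120·720·2)=1018.233765
k∈{3,4,5} keeps every argument non-negative
  k=3: (−1)^0·1018.2338/(72)·0.6855^5·0.7281^3 = +0.826093
  k=4: (−1)^1·1018.2338/(48)·0.6855^3·0.7281^5 = -1.398077
  k=5: (−1)^2·1018.2338/(240)·0.6855^1·0.7281^7 = +0.315480
d^4_{-1,2}(1.6311) = +0.826093 -1.398077 +0.315480 = -0.256504
Phases: e^{-i·(-1)·1.3986}=+0.171347+0.985211i, e^{-i·(2)·1.8608}=-0.836459+0.548030i ⇒ D=+0.175256+0.187295i

Re=0.1753 Im=0.1873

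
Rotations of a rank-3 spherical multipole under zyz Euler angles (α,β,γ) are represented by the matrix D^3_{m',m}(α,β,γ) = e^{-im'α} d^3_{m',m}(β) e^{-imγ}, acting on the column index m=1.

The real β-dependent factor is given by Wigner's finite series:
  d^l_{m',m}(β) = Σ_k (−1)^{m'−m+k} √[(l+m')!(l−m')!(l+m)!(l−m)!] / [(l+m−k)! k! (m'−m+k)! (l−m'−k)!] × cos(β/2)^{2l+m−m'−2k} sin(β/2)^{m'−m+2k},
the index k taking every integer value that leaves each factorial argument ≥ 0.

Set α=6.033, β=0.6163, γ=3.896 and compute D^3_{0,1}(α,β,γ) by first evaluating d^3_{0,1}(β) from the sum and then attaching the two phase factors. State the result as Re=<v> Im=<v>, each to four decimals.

Re=-0.4248 Im=0.3993

Split into d^3_{0,1}(β=0.6163) × two z-phases.
c=cos(0.6163/2)=0.952896, s=sin(0.6163/2)=0.303296; N=√[6·6·24·2]=41.569219
The bounds max(0,m−m')=1 and min(l+m,l−m')=3 give 3 terms
  k=1: (−1)^0·41.5692/(12)·0.9529^5·0.3033^1 = +0.825441
  k=2: (−1)^1·41.5692/(4)·0.9529^3·0.3033^3 = -0.250871
  k=3: (−1)^2·41.5692/(12)·0.9529^1·0.3033^5 = +0.008472
d^3_{0,1}(0.6163) = +0.825441 -0.250871 +0.008472 = +0.583042
D = (+1.000000+0.000000i)·(+0.583042)·(-0.728678+0.684857i) = -0.424849+0.399300i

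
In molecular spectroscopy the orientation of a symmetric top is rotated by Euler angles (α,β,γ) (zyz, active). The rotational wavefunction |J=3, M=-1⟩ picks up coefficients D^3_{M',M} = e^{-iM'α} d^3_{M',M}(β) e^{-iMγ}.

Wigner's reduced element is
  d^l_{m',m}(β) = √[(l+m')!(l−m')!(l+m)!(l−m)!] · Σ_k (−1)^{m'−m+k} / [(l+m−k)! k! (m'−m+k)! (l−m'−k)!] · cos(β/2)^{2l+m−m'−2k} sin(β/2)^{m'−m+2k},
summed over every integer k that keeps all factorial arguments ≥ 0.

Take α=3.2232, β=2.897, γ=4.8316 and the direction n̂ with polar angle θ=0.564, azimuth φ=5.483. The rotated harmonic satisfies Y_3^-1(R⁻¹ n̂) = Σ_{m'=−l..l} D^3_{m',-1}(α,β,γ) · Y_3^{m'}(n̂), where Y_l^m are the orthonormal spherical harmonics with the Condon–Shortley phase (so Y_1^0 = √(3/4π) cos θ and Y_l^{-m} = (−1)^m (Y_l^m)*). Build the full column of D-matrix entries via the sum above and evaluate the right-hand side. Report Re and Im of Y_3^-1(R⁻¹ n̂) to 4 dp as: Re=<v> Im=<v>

Re=-0.3918 Im=-0.1719

Need the full column D^3_{m',-1} for m'=−3..3 at α=3.2232, β=2.897, γ=4.8316.
cos(β/2)=0.121992, sin(β/2)=0.992531
d^3_{-3,-1}: single k=2 term ⇒ +0.000845;  D = -0.000301+0.000790i
d^3_{-2,-1}: k∈[1..2] ⇒ +0.000085 -0.011227 = -0.011142;  D = -0.003105+0.010701i
d^3_{-1,-1}: k∈[0..2] ⇒ +0.000003 -0.001745 +0.086654 = +0.084912;  D = -0.016937+0.083205i
d^3_{0,-1}: k∈[0..2] ⇒ -0.000093 +0.018447 -0.407044 = -0.388690;  D = -0.046226+0.385931i
d^3_{1,-1}: k∈[0..2] ⇒ +0.001309 -0.115539 +0.956015 = +0.841786;  D = -0.031647+0.841191i
d^3_{2,-1}: k∈[0..1] ⇒ -0.011227 +0.371579 = +0.360352;  D = -0.015852-0.360003i
d^3_{3,-1}: single k=0 term ⇒ +0.055935;  D = +0.007008+0.055494i
Y_3^{m'}(θ=0.564,φ=5.483) and Σ D·Y over m':
  (-0.0003+0.0008i)·(-0.0470+0.0430i)  (-0.0031+0.0107i)·(-0.0073+0.2467i)  (-0.0169+0.0832i)·(+0.3094+0.3187i)  (-0.0462+0.3859i)·(+0.1801+0.0000i)  (-0.0316+0.8412i)·(-0.3094+0.3187i)  (-0.0159-0.3600i)·(-0.0073-0.2467i)  (+0.0070+0.0555i)·(+0.0470+0.0430i)
Y_3^-1(R⁻¹ n̂) = -0.391784-0.171945i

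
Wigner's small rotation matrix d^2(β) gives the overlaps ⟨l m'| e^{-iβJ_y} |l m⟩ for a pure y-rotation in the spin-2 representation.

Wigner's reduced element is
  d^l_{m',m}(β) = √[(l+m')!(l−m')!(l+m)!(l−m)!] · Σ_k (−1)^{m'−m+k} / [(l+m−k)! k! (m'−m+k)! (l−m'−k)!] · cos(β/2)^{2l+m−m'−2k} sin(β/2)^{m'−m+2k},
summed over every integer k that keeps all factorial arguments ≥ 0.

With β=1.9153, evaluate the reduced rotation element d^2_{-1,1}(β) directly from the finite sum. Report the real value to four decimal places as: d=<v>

d=0.2171

d^2_{-1,1}(β=1.9153) via Wigner's sum:
With c≡cos(β/2)=0.575444 and s≡sin(β/2)=0.817842, N=[1·6·6·1]^{1/2}=6.000000
Admissible k: 2..3 (factorial args all ≥0)
  k=2: (−1)^0·6.0000/(2)·0.5754^2·0.8178^2 = +0.664454
  k=3: (−1)^1·6.0000/(6)·0.5754^0·0.8178^4 = -0.447380
d^2_{-1,1}(1.9153) = +0.664454 -0.447380 = +0.217074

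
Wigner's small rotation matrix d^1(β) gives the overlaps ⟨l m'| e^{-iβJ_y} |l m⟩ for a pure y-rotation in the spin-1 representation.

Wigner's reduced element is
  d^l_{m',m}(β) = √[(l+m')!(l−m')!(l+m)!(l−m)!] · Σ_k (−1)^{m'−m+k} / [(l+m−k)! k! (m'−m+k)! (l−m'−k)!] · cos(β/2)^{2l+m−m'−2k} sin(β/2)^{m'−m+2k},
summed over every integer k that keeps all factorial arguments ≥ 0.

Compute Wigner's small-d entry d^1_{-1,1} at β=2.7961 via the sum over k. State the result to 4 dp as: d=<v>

d^1_{-1,1}(β=2.7961) via Wigner's sum:
With c≡cos(β/2)=0.171888 and s≡sin(β/2)=0.985116, N=[1·2·2·1]^{1/2}=2.000000
Admissible k: 2..2 (factorial args all ≥0)
  k=2: (−1)^0·2.0000/(2)·0.1719^0·0.9851^2 = +0.970454
d^1_{-1,1}(2.7961) = +0.970454

d=0.9705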